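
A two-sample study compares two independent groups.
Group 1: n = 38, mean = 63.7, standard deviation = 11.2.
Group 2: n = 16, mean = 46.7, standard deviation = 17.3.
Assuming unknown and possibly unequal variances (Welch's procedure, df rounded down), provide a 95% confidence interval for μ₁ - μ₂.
(7.21, 26.79)

Difference: x̄₁ - x̄₂ = 17.00
SE = √(s₁²/n₁ + s₂²/n₂) = √(11.2²/38 + 17.3²/16) = 4.6911
df = 20.50 → 20 (Welch–Satterthwaite, rounded down)
t* = 2.086

CI: 17.00 ± 2.086 · 4.6911 = 17.00 ± 9.79 = (7.21, 26.79)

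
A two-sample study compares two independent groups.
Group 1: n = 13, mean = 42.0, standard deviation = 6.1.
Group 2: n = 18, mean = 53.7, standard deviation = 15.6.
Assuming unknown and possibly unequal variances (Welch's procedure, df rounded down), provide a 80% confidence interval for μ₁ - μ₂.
(-17.04, -6.36)

Difference: x̄₁ - x̄₂ = -11.70
SE = √(s₁²/n₁ + s₂²/n₂) = √(6.1²/13 + 15.6²/18) = 4.0475
df = 23.47 → 23 (Welch–Satterthwaite, rounded down)
t* = 1.319

CI: -11.70 ± 1.319 · 4.0475 = -11.70 ± 5.34 = (-17.04, -6.36)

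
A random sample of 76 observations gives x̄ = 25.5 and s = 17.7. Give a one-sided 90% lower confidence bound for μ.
μ ≥ 22.87

Lower bound (one-sided):
t* = 1.293 (one-sided for 90%)
Lower bound = x̄ - t* · s/√n = 25.5 - 1.293 · 17.7/√76 = 22.87

We are 90% confident that μ ≥ 22.87.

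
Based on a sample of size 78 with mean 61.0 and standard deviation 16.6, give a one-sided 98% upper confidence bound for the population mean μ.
μ ≤ 64.93

Upper bound (one-sided):
t* = 2.089 (one-sided for 98%)
Upper bound = x̄ + t* · s/√n = 61.0 + 2.089 · 16.6/√78 = 64.93

We are 98% confident that μ ≤ 64.93.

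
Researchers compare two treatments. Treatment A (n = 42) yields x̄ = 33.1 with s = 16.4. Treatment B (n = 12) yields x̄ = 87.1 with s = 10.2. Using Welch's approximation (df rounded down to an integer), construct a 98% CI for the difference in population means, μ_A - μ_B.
(-63.56, -44.44)

Difference: x̄₁ - x̄₂ = -54.00
SE = √(s₁²/n₁ + s₂²/n₂) = √(16.4²/42 + 10.2²/12) = 3.8825
df = 29.01 → 29 (Welch–Satterthwaite, rounded down)
t* = 2.462

CI: -54.00 ± 2.462 · 3.8825 = -54.00 ± 9.56 = (-63.56, -44.44)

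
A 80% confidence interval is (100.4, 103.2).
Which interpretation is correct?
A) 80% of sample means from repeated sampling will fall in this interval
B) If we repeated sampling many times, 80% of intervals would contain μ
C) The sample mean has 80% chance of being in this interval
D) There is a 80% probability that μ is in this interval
B

A) Wrong — coverage applies to intervals containing μ, not to future x̄ values.
B) Correct — this is the frequentist long-run coverage interpretation.
C) Wrong — x̄ is observed and sits in the interval by construction.
D) Wrong — μ is fixed; the randomness lives in the interval, not in μ.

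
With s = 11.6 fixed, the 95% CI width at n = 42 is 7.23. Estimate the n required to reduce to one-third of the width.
n ≈ 378

CI width ∝ 1/√n
To reduce width by factor 3, need √n to grow by 3 → need 3² = 9 times as many samples.

Current: n = 42, width = 7.23
New: n = 378, width ≈ 2.35

Width reduced by factor of 7.23/2.35 = 3.08.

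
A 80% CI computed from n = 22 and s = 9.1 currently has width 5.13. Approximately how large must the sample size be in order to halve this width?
n ≈ 88

CI width ∝ 1/√n
To reduce width by factor 2, need √n to grow by 2 → need 2² = 4 times as many samples.

Current: n = 22, width = 5.13
New: n = 88, width ≈ 2.50

Width reduced by factor of 5.13/2.50 = 2.05.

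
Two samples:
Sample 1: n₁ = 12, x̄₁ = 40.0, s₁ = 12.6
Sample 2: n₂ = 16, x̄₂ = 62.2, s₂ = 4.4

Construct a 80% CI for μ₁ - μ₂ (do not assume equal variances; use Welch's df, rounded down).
(-27.33, -17.07)

Difference: x̄₁ - x̄₂ = -22.20
SE = √(s₁²/n₁ + s₂²/n₂) = √(12.6²/12 + 4.4²/16) = 3.8000
df = 13.02 → 13 (Welch–Satterthwaite, rounded down)
t* = 1.350

CI: -22.20 ± 1.350 · 3.8000 = -22.20 ± 5.13 = (-27.33, -17.07)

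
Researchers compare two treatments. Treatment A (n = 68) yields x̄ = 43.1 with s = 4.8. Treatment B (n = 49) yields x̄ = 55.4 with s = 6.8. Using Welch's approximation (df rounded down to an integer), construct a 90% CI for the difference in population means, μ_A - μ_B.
(-14.18, -10.42)

Difference: x̄₁ - x̄₂ = -12.30
SE = √(s₁²/n₁ + s₂²/n₂) = √(4.8²/68 + 6.8²/49) = 1.1325
df = 81.16 → 81 (Welch–Satterthwaite, rounded down)
t* = 1.664

CI: -12.30 ± 1.664 · 1.1325 = -12.30 ± 1.88 = (-14.18, -10.42)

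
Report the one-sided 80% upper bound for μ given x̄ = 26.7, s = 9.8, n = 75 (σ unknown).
μ ≤ 27.66

Upper bound (one-sided):
t* = 0.847 (one-sided for 80%)
Upper bound = x̄ + t* · s/√n = 26.7 + 0.847 · 9.8/√75 = 27.66

We are 80% confident that μ ≤ 27.66.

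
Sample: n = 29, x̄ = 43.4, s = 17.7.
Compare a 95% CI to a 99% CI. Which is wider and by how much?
99% CI is wider by 4.70

df = 28
95% CI: t* = 2.048, (36.67, 50.13), width = 2 · t* · s/√n = 13.46
99% CI: t* = 2.763, (34.32, 52.48), width = 2 · t* · s/√n = 18.16

The 99% CI is wider by 18.16 - 13.46 = 4.70.
Higher confidence requires a wider interval.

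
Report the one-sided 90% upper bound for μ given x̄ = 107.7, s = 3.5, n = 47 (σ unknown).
μ ≤ 108.36

Upper bound (one-sided):
t* = 1.300 (one-sided for 90%)
Upper bound = x̄ + t* · s/√n = 107.7 + 1.300 · 3.5/√47 = 108.36

We are 90% confident that μ ≤ 108.36.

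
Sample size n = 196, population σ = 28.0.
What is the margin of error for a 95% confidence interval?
Margin of error = 3.92

Margin of error = z* · σ/√n
= 1.960 · 28.0/√196
= 1.960 · 28.0/14.0000
= 3.92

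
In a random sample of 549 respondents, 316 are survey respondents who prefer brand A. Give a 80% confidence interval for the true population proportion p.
(0.549, 0.603)

Proportion CI:
p̂ = 316/549 = 0.57559
SE = √(p̂(1-p̂)/n) = √(0.57559 · 0.42441 / 549) = 0.02109

z* = 1.282
Margin = z* · SE = 1.282 · 0.02109 = 0.0270

CI: 0.57559 ± 0.0270 = (0.549, 0.603)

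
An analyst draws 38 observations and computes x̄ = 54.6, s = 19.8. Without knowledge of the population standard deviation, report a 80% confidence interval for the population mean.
(50.41, 58.79)

t-interval (σ unknown):
df = n - 1 = 37
t* = 1.305 for 80% confidence

Margin of error = t* · s/√n = 1.305 · 19.8/√38 = 4.19

CI: (50.41, 58.79)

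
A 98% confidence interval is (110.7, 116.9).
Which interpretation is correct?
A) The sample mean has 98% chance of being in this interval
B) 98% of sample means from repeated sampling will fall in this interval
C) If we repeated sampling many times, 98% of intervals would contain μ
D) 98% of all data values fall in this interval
C

A) Wrong — x̄ is observed and sits in the interval by construction.
B) Wrong — coverage applies to intervals containing μ, not to future x̄ values.
C) Correct — this is the frequentist long-run coverage interpretation.
D) Wrong — a CI is about the parameter μ, not individual data values.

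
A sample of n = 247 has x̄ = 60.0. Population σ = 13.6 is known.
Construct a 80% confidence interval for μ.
(58.89, 61.11)

z-interval (σ known):
z* = 1.282 for 80% confidence

Margin of error = z* · σ/√n = 1.282 · 13.6/√247 = 1.11

CI: (60.0 - 1.11, 60.0 + 1.11) = (58.89, 61.11)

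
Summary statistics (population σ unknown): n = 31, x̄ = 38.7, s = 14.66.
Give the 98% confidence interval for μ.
(32.23, 45.17)

t-interval (σ unknown):
df = n - 1 = 30
t* = 2.457 for 98% confidence

Margin of error = t* · s/√n = 2.457 · 14.66/√31 = 6.47

CI: (32.23, 45.17)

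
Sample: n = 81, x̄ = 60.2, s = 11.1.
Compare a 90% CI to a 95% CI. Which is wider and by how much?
95% CI is wider by 0.81

df = 80
90% CI: t* = 1.664, (58.15, 62.25), width = 2 · t* · s/√n = 4.10
95% CI: t* = 1.990, (57.75, 62.65), width = 2 · t* · s/√n = 4.91

The 95% CI is wider by 4.91 - 4.10 = 0.81.
Higher confidence requires a wider interval.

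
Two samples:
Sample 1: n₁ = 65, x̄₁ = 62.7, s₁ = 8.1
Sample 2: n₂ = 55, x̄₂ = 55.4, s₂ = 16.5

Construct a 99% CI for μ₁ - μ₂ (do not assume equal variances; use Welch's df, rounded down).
(0.85, 13.75)

Difference: x̄₁ - x̄₂ = 7.30
SE = √(s₁²/n₁ + s₂²/n₂) = √(8.1²/65 + 16.5²/55) = 2.4412
df = 75.62 → 75 (Welch–Satterthwaite, rounded down)
t* = 2.643

CI: 7.30 ± 2.643 · 2.4412 = 7.30 ± 6.45 = (0.85, 13.75)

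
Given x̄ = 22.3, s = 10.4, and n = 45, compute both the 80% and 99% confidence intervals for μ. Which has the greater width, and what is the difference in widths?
99% CI is wider by 4.32

df = 44
80% CI: t* = 1.301, (20.28, 24.32), width = 2 · t* · s/√n = 4.03
99% CI: t* = 2.692, (18.13, 26.47), width = 2 · t* · s/√n = 8.35

The 99% CI is wider by 8.35 - 4.03 = 4.32.
Higher confidence requires a wider interval.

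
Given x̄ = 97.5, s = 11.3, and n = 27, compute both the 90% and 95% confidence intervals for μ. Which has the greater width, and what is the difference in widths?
95% CI is wider by 1.52

df = 26
90% CI: t* = 1.706, (93.79, 101.21), width = 2 · t* · s/√n = 7.42
95% CI: t* = 2.056, (93.03, 101.97), width = 2 · t* · s/√n = 8.94

The 95% CI is wider by 8.94 - 7.42 = 1.52.
Higher confidence requires a wider interval.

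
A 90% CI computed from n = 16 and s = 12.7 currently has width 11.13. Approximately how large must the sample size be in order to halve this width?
n ≈ 64

CI width ∝ 1/√n
To reduce width by factor 2, need √n to grow by 2 → need 2² = 4 times as many samples.

Current: n = 16, width = 11.13
New: n = 64, width ≈ 5.30

Width reduced by factor of 11.13/5.30 = 2.10.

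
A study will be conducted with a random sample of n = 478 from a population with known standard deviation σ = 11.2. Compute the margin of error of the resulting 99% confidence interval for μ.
Margin of error = 1.32

Margin of error = z* · σ/√n
= 2.576 · 11.2/√478
= 2.576 · 11.2/21.8632
= 1.32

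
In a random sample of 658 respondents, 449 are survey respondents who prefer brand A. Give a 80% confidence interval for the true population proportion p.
(0.659, 0.706)

Proportion CI:
p̂ = 449/658 = 0.68237
SE = √(p̂(1-p̂)/n) = √(0.68237 · 0.31763 / 658) = 0.01815

z* = 1.282
Margin = z* · SE = 1.282 · 0.01815 = 0.0233

CI: 0.68237 ± 0.0233 = (0.659, 0.706)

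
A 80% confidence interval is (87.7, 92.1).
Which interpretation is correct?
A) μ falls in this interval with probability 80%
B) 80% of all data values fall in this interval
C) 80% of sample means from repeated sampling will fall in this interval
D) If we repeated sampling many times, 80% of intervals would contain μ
D

A) Wrong — μ is fixed; the randomness lives in the interval, not in μ.
B) Wrong — a CI is about the parameter μ, not individual data values.
C) Wrong — coverage applies to intervals containing μ, not to future x̄ values.
D) Correct — this is the frequentist long-run coverage interpretation.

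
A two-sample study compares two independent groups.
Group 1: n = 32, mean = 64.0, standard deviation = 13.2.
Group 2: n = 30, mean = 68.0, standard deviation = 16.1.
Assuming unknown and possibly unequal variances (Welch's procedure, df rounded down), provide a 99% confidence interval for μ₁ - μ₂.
(-14.01, 6.01)

Difference: x̄₁ - x̄₂ = -4.00
SE = √(s₁²/n₁ + s₂²/n₂) = √(13.2²/32 + 16.1²/30) = 3.7530
df = 56.19 → 56 (Welch–Satterthwaite, rounded down)
t* = 2.667

CI: -4.00 ± 2.667 · 3.7530 = -4.00 ± 10.01 = (-14.01, 6.01)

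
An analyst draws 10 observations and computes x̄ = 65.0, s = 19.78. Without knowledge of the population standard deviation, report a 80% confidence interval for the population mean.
(56.35, 73.65)

t-interval (σ unknown):
df = n - 1 = 9
t* = 1.383 for 80% confidence

Margin of error = t* · s/√n = 1.383 · 19.78/√10 = 8.65

CI: (56.35, 73.65)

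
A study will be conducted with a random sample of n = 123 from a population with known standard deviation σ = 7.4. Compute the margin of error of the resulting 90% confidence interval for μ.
Margin of error = 1.10

Margin of error = z* · σ/√n
= 1.645 · 7.4/√123
= 1.645 · 7.4/11.0905
= 1.10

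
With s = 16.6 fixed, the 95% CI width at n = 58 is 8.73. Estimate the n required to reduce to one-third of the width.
n ≈ 522

CI width ∝ 1/√n
To reduce width by factor 3, need √n to grow by 3 → need 3² = 9 times as many samples.

Current: n = 58, width = 8.73
New: n = 522, width ≈ 2.86

Width reduced by factor of 8.73/2.86 = 3.05.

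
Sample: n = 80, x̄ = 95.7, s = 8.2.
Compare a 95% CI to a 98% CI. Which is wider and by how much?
98% CI is wider by 0.70

df = 79
95% CI: t* = 1.990, (93.88, 97.52), width = 2 · t* · s/√n = 3.65
98% CI: t* = 2.374, (93.52, 97.88), width = 2 · t* · s/√n = 4.35

The 98% CI is wider by 4.35 - 3.65 = 0.70.
Higher confidence requires a wider interval.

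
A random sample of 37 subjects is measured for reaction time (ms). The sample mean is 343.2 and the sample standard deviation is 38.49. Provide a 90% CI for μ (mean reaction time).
(332.52, 353.88)

t-interval (σ unknown):
df = n - 1 = 36
t* = 1.688 for 90% confidence

Margin of error = t* · s/√n = 1.688 · 38.49/√37 = 10.68

CI: (332.52, 353.88)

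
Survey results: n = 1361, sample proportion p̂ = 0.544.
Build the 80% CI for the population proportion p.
(0.527, 0.561)

Proportion CI:
SE = √(p̂(1-p̂)/n) = √(0.544 · 0.456 / 1361) = 0.01350

z* = 1.282
Margin = z* · SE = 1.282 · 0.01350 = 0.0173

CI: 0.544 ± 0.0173 = (0.527, 0.561)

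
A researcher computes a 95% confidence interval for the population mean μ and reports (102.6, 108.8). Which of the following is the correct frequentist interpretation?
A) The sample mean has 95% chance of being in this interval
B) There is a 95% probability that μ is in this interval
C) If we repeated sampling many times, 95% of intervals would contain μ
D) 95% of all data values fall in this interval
C

A) Wrong — x̄ is observed and sits in the interval by construction.
B) Wrong — μ is fixed; the randomness lives in the interval, not in μ.
C) Correct — this is the frequentist long-run coverage interpretation.
D) Wrong — a CI is about the parameter μ, not individual data values.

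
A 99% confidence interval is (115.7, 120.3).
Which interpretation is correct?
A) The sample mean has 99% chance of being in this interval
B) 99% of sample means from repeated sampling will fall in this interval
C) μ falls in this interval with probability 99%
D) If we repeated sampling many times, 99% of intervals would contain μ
D

A) Wrong — x̄ is observed and sits in the interval by construction.
B) Wrong — coverage applies to intervals containing μ, not to future x̄ values.
C) Wrong — μ is fixed; the randomness lives in the interval, not in μ.
D) Correct — this is the frequentist long-run coverage interpretation.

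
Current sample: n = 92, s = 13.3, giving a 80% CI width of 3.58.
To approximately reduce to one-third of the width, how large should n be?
n ≈ 828

CI width ∝ 1/√n
To reduce width by factor 3, need √n to grow by 3 → need 3² = 9 times as many samples.

Current: n = 92, width = 3.58
New: n = 828, width ≈ 1.19

Width reduced by factor of 3.58/1.19 = 3.01.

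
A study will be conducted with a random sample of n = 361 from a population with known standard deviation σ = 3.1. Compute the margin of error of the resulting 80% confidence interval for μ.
Margin of error = 0.21

Margin of error = z* · σ/√n
= 1.282 · 3.1/√361
= 1.282 · 3.1/19.0000
= 0.21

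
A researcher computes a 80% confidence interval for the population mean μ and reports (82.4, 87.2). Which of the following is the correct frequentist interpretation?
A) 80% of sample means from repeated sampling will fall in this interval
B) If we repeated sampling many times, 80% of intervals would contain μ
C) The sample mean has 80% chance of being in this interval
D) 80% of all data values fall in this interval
B

A) Wrong — coverage applies to intervals containing μ, not to future x̄ values.
B) Correct — this is the frequentist long-run coverage interpretation.
C) Wrong — x̄ is observed and sits in the interval by construction.
D) Wrong — a CI is about the parameter μ, not individual data values.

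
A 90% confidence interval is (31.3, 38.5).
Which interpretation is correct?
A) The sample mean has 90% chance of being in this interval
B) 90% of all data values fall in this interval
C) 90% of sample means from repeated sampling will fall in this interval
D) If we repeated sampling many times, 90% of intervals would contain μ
D

A) Wrong — x̄ is observed and sits in the interval by construction.
B) Wrong — a CI is about the parameter μ, not individual data values.
C) Wrong — coverage applies to intervals containing μ, not to future x̄ values.
D) Correct — this is the frequentist long-run coverage interpretation.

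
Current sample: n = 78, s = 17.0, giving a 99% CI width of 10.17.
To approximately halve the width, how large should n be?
n ≈ 312

CI width ∝ 1/√n
To reduce width by factor 2, need √n to grow by 2 → need 2² = 4 times as many samples.

Current: n = 78, width = 10.17
New: n = 312, width ≈ 4.99

Width reduced by factor of 10.17/4.99 = 2.04.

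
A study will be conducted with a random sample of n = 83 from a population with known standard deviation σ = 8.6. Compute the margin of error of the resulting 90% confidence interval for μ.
Margin of error = 1.55

Margin of error = z* · σ/√n
= 1.645 · 8.6/√83
= 1.645 · 8.6/9.1104
= 1.55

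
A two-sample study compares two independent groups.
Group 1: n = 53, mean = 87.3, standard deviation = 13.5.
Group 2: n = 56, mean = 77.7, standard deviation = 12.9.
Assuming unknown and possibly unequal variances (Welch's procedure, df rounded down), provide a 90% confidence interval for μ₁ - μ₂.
(5.40, 13.80)

Difference: x̄₁ - x̄₂ = 9.60
SE = √(s₁²/n₁ + s₂²/n₂) = √(13.5²/53 + 12.9²/56) = 2.5319
df = 105.92 → 105 (Welch–Satterthwaite, rounded down)
t* = 1.659

CI: 9.60 ± 1.659 · 2.5319 = 9.60 ± 4.20 = (5.40, 13.80)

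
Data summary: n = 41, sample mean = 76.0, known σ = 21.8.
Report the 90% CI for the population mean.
(70.40, 81.60)

z-interval (σ known):
z* = 1.645 for 90% confidence

Margin of error = z* · σ/√n = 1.645 · 21.8/√41 = 5.60

CI: (76.0 - 5.60, 76.0 + 5.60) = (70.40, 81.60)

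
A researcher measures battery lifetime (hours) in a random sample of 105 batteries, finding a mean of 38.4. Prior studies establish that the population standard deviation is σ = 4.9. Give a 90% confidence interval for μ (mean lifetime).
(37.61, 39.19)

z-interval (σ known):
z* = 1.645 for 90% confidence

Margin of error = z* · σ/√n = 1.645 · 4.9/√105 = 0.79

CI: (38.4 - 0.79, 38.4 + 0.79) = (37.61, 39.19)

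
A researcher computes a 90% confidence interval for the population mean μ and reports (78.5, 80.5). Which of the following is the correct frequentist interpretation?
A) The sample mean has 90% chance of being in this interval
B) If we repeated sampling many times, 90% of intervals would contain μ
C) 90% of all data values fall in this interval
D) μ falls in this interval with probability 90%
B

A) Wrong — x̄ is observed and sits in the interval by construction.
B) Correct — this is the frequentist long-run coverage interpretation.
C) Wrong — a CI is about the parameter μ, not individual data values.
D) Wrong — μ is fixed; the randomness lives in the interval, not in μ.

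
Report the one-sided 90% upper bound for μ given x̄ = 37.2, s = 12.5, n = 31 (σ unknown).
μ ≤ 40.14

Upper bound (one-sided):
t* = 1.310 (one-sided for 90%)
Upper bound = x̄ + t* · s/√n = 37.2 + 1.310 · 12.5/√31 = 40.14

We are 90% confident that μ ≤ 40.14.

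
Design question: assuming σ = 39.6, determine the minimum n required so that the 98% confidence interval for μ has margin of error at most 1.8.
n ≥ 2619

For margin E ≤ 1.8:
n ≥ (z* · σ / E)²
n ≥ (2.326 · 39.6 / 1.8)²
n ≥ 2618.57

Minimum n = 2619 (rounding up)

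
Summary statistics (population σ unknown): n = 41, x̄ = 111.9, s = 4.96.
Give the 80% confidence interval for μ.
(110.89, 112.91)

t-interval (σ unknown):
df = n - 1 = 40
t* = 1.303 for 80% confidence

Margin of error = t* · s/√n = 1.303 · 4.96/√41 = 1.01

CI: (110.89, 112.91)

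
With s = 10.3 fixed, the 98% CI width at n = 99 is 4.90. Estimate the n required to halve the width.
n ≈ 396

CI width ∝ 1/√n
To reduce width by factor 2, need √n to grow by 2 → need 2² = 4 times as many samples.

Current: n = 99, width = 4.90
New: n = 396, width ≈ 2.42

Width reduced by factor of 4.90/2.42 = 2.02.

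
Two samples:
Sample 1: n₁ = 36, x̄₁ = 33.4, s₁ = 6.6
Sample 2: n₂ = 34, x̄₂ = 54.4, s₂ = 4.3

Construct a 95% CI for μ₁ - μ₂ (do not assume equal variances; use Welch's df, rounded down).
(-23.65, -18.35)

Difference: x̄₁ - x̄₂ = -21.00
SE = √(s₁²/n₁ + s₂²/n₂) = √(6.6²/36 + 4.3²/34) = 1.3243
df = 60.56 → 60 (Welch–Satterthwaite, rounded down)
t* = 2.000

CI: -21.00 ± 2.000 · 1.3243 = -21.00 ± 2.65 = (-23.65, -18.35)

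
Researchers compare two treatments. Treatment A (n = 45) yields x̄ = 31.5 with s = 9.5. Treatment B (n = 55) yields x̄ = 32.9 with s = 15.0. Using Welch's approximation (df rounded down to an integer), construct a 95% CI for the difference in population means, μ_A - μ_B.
(-6.30, 3.50)

Difference: x̄₁ - x̄₂ = -1.40
SE = √(s₁²/n₁ + s₂²/n₂) = √(9.5²/45 + 15.0²/55) = 2.4691
df = 92.61 → 92 (Welch–Satterthwaite, rounded down)
t* = 1.986

CI: -1.40 ± 1.986 · 2.4691 = -1.40 ± 4.90 = (-6.30, 3.50)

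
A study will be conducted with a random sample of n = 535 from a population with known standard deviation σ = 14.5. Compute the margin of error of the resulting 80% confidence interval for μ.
Margin of error = 0.80

Margin of error = z* · σ/√n
= 1.282 · 14.5/√535
= 1.282 · 14.5/23.1301
= 0.80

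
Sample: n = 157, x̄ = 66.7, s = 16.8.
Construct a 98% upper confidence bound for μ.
μ ≤ 69.48

Upper bound (one-sided):
t* = 2.071 (one-sided for 98%)
Upper bound = x̄ + t* · s/√n = 66.7 + 2.071 · 16.8/√157 = 69.48

We are 98% confident that μ ≤ 69.48.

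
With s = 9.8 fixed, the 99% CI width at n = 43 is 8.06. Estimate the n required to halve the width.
n ≈ 172

CI width ∝ 1/√n
To reduce width by factor 2, need √n to grow by 2 → need 2² = 4 times as many samples.

Current: n = 43, width = 8.06
New: n = 172, width ≈ 3.89

Width reduced by factor of 8.06/3.89 = 2.07.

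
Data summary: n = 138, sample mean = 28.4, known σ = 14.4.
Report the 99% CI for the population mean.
(25.24, 31.56)

z-interval (σ known):
z* = 2.576 for 99% confidence

Margin of error = z* · σ/√n = 2.576 · 14.4/√138 = 3.16

CI: (28.4 - 3.16, 28.4 + 3.16) = (25.24, 31.56)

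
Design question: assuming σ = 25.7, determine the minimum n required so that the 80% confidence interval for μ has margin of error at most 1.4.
n ≥ 554

For margin E ≤ 1.4:
n ≥ (z* · σ / E)²
n ≥ (1.282 · 25.7 / 1.4)²
n ≥ 553.84

Minimum n = 554 (rounding up)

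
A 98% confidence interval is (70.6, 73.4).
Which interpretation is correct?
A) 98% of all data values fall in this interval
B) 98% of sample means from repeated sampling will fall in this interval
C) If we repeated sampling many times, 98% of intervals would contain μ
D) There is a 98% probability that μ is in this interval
C

A) Wrong — a CI is about the parameter μ, not individual data values.
B) Wrong — coverage applies to intervals containing μ, not to future x̄ values.
C) Correct — this is the frequentist long-run coverage interpretation.
D) Wrong — μ is fixed; the randomness lives in the interval, not in μ.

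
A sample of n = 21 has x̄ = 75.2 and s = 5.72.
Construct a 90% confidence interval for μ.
(73.05, 77.35)

t-interval (σ unknown):
df = n - 1 = 20
t* = 1.725 for 90% confidence

Margin of error = t* · s/√n = 1.725 · 5.72/√21 = 2.15

CI: (73.05, 77.35)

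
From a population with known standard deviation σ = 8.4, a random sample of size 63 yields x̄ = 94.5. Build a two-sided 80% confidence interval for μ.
(93.14, 95.86)

z-interval (σ known):
z* = 1.282 for 80% confidence

Margin of error = z* · σ/√n = 1.282 · 8.4/√63 = 1.36

CI: (94.5 - 1.36, 94.5 + 1.36) = (93.14, 95.86)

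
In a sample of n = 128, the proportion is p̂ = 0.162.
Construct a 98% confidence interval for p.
(0.086, 0.238)

Proportion CI:
SE = √(p̂(1-p̂)/n) = √(0.162 · 0.838 / 128) = 0.03257

z* = 2.326
Margin = z* · SE = 2.326 · 0.03257 = 0.0758

CI: 0.162 ± 0.0758 = (0.086, 0.238)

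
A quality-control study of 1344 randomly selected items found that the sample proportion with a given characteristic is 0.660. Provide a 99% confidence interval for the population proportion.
(0.627, 0.693)

Proportion CI:
SE = √(p̂(1-p̂)/n) = √(0.660 · 0.340 / 1344) = 0.01292

z* = 2.576
Margin = z* · SE = 2.576 · 0.01292 = 0.0333

CI: 0.660 ± 0.0333 = (0.627, 0.693)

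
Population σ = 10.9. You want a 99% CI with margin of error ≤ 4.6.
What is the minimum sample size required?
n ≥ 38

For margin E ≤ 4.6:
n ≥ (z* · σ / E)²
n ≥ (2.576 · 10.9 / 4.6)²
n ≥ 37.26

Minimum n = 38 (rounding up)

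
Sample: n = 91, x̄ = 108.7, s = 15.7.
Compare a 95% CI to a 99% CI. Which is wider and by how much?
99% CI is wider by 2.12

df = 90
95% CI: t* = 1.987, (105.43, 111.97), width = 2 · t* · s/√n = 6.54
99% CI: t* = 2.632, (104.37, 113.03), width = 2 · t* · s/√n = 8.66

The 99% CI is wider by 8.66 - 6.54 = 2.12.
Higher confidence requires a wider interval.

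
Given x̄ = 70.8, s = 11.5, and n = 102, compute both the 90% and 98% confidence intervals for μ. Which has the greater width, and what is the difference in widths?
98% CI is wider by 1.60

df = 101
90% CI: t* = 1.660, (68.91, 72.69), width = 2 · t* · s/√n = 3.78
98% CI: t* = 2.364, (68.11, 73.49), width = 2 · t* · s/√n = 5.38

The 98% CI is wider by 5.38 - 3.78 = 1.60.
Higher confidence requires a wider interval.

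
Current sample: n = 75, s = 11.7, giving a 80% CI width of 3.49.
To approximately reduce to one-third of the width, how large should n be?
n ≈ 675

CI width ∝ 1/√n
To reduce width by factor 3, need √n to grow by 3 → need 3² = 9 times as many samples.

Current: n = 75, width = 3.49
New: n = 675, width ≈ 1.16

Width reduced by factor of 3.49/1.16 = 3.01.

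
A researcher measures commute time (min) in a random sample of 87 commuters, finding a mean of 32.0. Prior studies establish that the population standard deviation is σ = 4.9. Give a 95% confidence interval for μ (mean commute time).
(30.97, 33.03)

z-interval (σ known):
z* = 1.960 for 95% confidence

Margin of error = z* · σ/√n = 1.960 · 4.9/√87 = 1.03

CI: (32.0 - 1.03, 32.0 + 1.03) = (30.97, 33.03)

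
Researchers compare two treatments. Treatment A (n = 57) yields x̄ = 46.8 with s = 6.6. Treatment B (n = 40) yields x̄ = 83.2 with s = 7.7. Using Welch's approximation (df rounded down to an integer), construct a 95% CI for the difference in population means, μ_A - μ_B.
(-39.39, -33.41)

Difference: x̄₁ - x̄₂ = -36.40
SE = √(s₁²/n₁ + s₂²/n₂) = √(6.6²/57 + 7.7²/40) = 1.4988
df = 75.59 → 75 (Welch–Satterthwaite, rounded down)
t* = 1.992

CI: -36.40 ± 1.992 · 1.4988 = -36.40 ± 2.99 = (-39.39, -33.41)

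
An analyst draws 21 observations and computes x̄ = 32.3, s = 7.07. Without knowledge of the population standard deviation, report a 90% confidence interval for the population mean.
(29.64, 34.96)

t-interval (σ unknown):
df = n - 1 = 20
t* = 1.725 for 90% confidence

Margin of error = t* · s/√n = 1.725 · 7.07/√21 = 2.66

CI: (29.64, 34.96)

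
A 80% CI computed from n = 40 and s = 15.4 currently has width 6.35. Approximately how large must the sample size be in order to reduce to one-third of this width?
n ≈ 360

CI width ∝ 1/√n
To reduce width by factor 3, need √n to grow by 3 → need 3² = 9 times as many samples.

Current: n = 40, width = 6.35
New: n = 360, width ≈ 2.08

Width reduced by factor of 6.35/2.08 = 3.05.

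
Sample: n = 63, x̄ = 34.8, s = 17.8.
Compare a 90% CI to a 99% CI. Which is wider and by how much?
99% CI is wider by 4.43

df = 62
90% CI: t* = 1.670, (31.05, 38.55), width = 2 · t* · s/√n = 7.49
99% CI: t* = 2.657, (28.84, 40.76), width = 2 · t* · s/√n = 11.92

The 99% CI is wider by 11.92 - 7.49 = 4.43.
Higher confidence requires a wider interval.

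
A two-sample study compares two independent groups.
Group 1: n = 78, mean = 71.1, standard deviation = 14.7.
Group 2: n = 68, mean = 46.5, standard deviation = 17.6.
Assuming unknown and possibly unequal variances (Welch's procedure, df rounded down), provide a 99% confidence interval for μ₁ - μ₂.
(17.52, 31.68)

Difference: x̄₁ - x̄₂ = 24.60
SE = √(s₁²/n₁ + s₂²/n₂) = √(14.7²/78 + 17.6²/68) = 2.7066
df = 131.09 → 131 (Welch–Satterthwaite, rounded down)
t* = 2.614

CI: 24.60 ± 2.614 · 2.7066 = 24.60 ± 7.08 = (17.52, 31.68)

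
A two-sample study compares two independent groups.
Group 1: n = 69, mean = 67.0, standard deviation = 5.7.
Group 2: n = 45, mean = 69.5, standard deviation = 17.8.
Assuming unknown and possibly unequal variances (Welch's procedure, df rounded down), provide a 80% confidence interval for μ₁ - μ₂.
(-6.06, 1.06)

Difference: x̄₁ - x̄₂ = -2.50
SE = √(s₁²/n₁ + s₂²/n₂) = √(5.7²/69 + 17.8²/45) = 2.7408
df = 49.94 → 49 (Welch–Satterthwaite, rounded down)
t* = 1.299

CI: -2.50 ± 1.299 · 2.7408 = -2.50 ± 3.56 = (-6.06, 1.06)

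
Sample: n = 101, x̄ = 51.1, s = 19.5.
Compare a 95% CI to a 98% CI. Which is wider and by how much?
98% CI is wider by 1.47

df = 100
95% CI: t* = 1.984, (47.25, 54.95), width = 2 · t* · s/√n = 7.70
98% CI: t* = 2.364, (46.51, 55.69), width = 2 · t* · s/√n = 9.17

The 98% CI is wider by 9.17 - 7.70 = 1.47.
Higher confidence requires a wider interval.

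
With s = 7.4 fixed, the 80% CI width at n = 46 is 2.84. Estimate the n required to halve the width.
n ≈ 184

CI width ∝ 1/√n
To reduce width by factor 2, need √n to grow by 2 → need 2² = 4 times as many samples.

Current: n = 46, width = 2.84
New: n = 184, width ≈ 1.40

Width reduced by factor of 2.84/1.40 = 2.03.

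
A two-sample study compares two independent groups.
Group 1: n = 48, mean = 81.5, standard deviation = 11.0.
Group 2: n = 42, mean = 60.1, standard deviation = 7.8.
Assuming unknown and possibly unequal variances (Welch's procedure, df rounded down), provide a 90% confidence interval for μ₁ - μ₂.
(18.09, 24.71)

Difference: x̄₁ - x̄₂ = 21.40
SE = √(s₁²/n₁ + s₂²/n₂) = √(11.0²/48 + 7.8²/42) = 1.9923
df = 84.54 → 84 (Welch–Satterthwaite, rounded down)
t* = 1.663

CI: 21.40 ± 1.663 · 1.9923 = 21.40 ± 3.31 = (18.09, 24.71)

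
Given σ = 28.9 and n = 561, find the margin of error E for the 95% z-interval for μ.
Margin of error = 2.39

Margin of error = z* · σ/√n
= 1.960 · 28.9/√561
= 1.960 · 28.9/23.6854
= 2.39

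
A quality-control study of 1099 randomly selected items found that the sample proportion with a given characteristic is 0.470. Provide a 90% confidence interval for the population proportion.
(0.445, 0.495)

Proportion CI:
SE = √(p̂(1-p̂)/n) = √(0.470 · 0.530 / 1099) = 0.01506

z* = 1.645
Margin = z* · SE = 1.645 · 0.01506 = 0.0248

CI: 0.470 ± 0.0248 = (0.445, 0.495)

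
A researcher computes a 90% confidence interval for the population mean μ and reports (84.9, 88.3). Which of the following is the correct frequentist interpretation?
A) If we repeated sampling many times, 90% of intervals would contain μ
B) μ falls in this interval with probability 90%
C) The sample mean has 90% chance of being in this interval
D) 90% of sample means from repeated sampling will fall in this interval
A

A) Correct — this is the frequentist long-run coverage interpretation.
B) Wrong — μ is fixed; the randomness lives in the interval, not in μ.
C) Wrong — x̄ is observed and sits in the interval by construction.
D) Wrong — coverage applies to intervals containing μ, not to future x̄ values.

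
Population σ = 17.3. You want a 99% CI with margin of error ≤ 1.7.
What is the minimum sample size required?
n ≥ 688

For margin E ≤ 1.7:
n ≥ (z* · σ / E)²
n ≥ (2.576 · 17.3 / 1.7)²
n ≥ 687.20

Minimum n = 688 (rounding up)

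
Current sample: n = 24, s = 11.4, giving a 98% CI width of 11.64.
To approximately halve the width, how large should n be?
n ≈ 96

CI width ∝ 1/√n
To reduce width by factor 2, need √n to grow by 2 → need 2² = 4 times as many samples.

Current: n = 24, width = 11.64
New: n = 96, width ≈ 5.51

Width reduced by factor of 11.64/5.51 = 2.11.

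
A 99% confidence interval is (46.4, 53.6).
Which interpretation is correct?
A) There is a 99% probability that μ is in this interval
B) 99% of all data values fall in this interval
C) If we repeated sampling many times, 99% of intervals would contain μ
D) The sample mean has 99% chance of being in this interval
C

A) Wrong — μ is fixed; the randomness lives in the interval, not in μ.
B) Wrong — a CI is about the parameter μ, not individual data values.
C) Correct — this is the frequentist long-run coverage interpretation.
D) Wrong — x̄ is observed and sits in the interval by construction.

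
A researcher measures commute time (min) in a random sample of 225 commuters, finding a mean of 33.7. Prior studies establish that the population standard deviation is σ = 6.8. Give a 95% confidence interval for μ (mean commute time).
(32.81, 34.59)

z-interval (σ known):
z* = 1.960 for 95% confidence

Margin of error = z* · σ/√n = 1.960 · 6.8/√225 = 0.89

CI: (33.7 - 0.89, 33.7 + 0.89) = (32.81, 34.59)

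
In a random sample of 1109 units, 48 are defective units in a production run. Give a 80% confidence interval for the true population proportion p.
(0.035, 0.051)

Proportion CI:
p̂ = 48/1109 = 0.04328
SE = √(p̂(1-p̂)/n) = √(0.04328 · 0.95672 / 1109) = 0.00611

z* = 1.282
Margin = z* · SE = 1.282 · 0.00611 = 0.0078

CI: 0.04328 ± 0.0078 = (0.035, 0.051)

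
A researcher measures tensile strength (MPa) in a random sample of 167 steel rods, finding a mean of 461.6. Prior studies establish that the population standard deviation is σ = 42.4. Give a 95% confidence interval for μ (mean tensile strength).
(455.17, 468.03)

z-interval (σ known):
z* = 1.960 for 95% confidence

Margin of error = z* · σ/√n = 1.960 · 42.4/√167 = 6.43

CI: (461.6 - 6.43, 461.6 + 6.43) = (455.17, 468.03)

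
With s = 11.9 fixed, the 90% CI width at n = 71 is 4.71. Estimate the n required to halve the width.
n ≈ 284

CI width ∝ 1/√n
To reduce width by factor 2, need √n to grow by 2 → need 2² = 4 times as many samples.

Current: n = 71, width = 4.71
New: n = 284, width ≈ 2.33

Width reduced by factor of 4.71/2.33 = 2.02.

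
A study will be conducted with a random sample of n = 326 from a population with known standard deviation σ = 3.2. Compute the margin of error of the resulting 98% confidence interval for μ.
Margin of error = 0.41

Margin of error = z* · σ/√n
= 2.326 · 3.2/√326
= 2.326 · 3.2/18.0555
= 0.41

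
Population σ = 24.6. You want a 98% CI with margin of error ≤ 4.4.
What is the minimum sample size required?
n ≥ 170

For margin E ≤ 4.4:
n ≥ (z* · σ / E)²
n ≥ (2.326 · 24.6 / 4.4)²
n ≥ 169.12

Minimum n = 170 (rounding up)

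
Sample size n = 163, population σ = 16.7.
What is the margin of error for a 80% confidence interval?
Margin of error = 1.68

Margin of error = z* · σ/√n
= 1.282 · 16.7/√163
= 1.282 · 16.7/12.7671
= 1.68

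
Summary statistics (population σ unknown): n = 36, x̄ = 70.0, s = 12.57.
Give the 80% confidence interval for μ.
(67.26, 72.74)

t-interval (σ unknown):
df = n - 1 = 35
t* = 1.306 for 80% confidence

Margin of error = t* · s/√n = 1.306 · 12.57/√36 = 2.74

CI: (67.26, 72.74)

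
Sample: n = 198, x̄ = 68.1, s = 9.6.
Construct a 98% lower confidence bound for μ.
μ ≥ 66.69

Lower bound (one-sided):
t* = 2.067 (one-sided for 98%)
Lower bound = x̄ - t* · s/√n = 68.1 - 2.067 · 9.6/√198 = 66.69

We are 98% confident that μ ≥ 66.69.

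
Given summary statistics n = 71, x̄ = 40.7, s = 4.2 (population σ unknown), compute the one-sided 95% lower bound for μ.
μ ≥ 39.87

Lower bound (one-sided):
t* = 1.667 (one-sided for 95%)
Lower bound = x̄ - t* · s/√n = 40.7 - 1.667 · 4.2/√71 = 39.87

We are 95% confident that μ ≥ 39.87.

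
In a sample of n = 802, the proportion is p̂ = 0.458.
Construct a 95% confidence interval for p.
(0.424, 0.492)

Proportion CI:
SE = √(p̂(1-p̂)/n) = √(0.458 · 0.542 / 802) = 0.01759

z* = 1.960
Margin = z* · SE = 1.960 · 0.01759 = 0.0345

CI: 0.458 ± 0.0345 = (0.424, 0.492)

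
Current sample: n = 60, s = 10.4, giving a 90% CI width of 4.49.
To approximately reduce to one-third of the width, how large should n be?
n ≈ 540

CI width ∝ 1/√n
To reduce width by factor 3, need √n to grow by 3 → need 3² = 9 times as many samples.

Current: n = 60, width = 4.49
New: n = 540, width ≈ 1.48

Width reduced by factor of 4.49/1.48 = 3.03.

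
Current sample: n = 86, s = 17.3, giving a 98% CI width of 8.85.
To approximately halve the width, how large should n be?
n ≈ 344

CI width ∝ 1/√n
To reduce width by factor 2, need √n to grow by 2 → need 2² = 4 times as many samples.

Current: n = 86, width = 8.85
New: n = 344, width ≈ 4.36

Width reduced by factor of 8.85/4.36 = 2.03.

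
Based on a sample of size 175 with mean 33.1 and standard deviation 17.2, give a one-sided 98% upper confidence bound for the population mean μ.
μ ≤ 35.79

Upper bound (one-sided):
t* = 2.069 (one-sided for 98%)
Upper bound = x̄ + t* · s/√n = 33.1 + 2.069 · 17.2/√175 = 35.79

We are 98% confident that μ ≤ 35.79.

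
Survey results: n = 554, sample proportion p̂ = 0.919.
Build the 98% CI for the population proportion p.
(0.892, 0.946)

Proportion CI:
SE = √(p̂(1-p̂)/n) = √(0.919 · 0.081 / 554) = 0.01159

z* = 2.326
Margin = z* · SE = 2.326 · 0.01159 = 0.0270

CI: 0.919 ± 0.0270 = (0.892, 0.946)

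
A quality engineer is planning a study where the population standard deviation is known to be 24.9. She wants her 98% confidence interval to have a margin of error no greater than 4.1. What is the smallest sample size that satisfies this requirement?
n ≥ 200

For margin E ≤ 4.1:
n ≥ (z* · σ / E)²
n ≥ (2.326 · 24.9 / 4.1)²
n ≥ 199.55

Minimum n = 200 (rounding up)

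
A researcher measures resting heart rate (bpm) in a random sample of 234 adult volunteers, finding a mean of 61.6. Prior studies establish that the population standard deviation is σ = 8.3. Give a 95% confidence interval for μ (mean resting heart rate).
(60.54, 62.66)

z-interval (σ known):
z* = 1.960 for 95% confidence

Margin of error = z* · σ/√n = 1.960 · 8.3/√234 = 1.06

CI: (61.6 - 1.06, 61.6 + 1.06) = (60.54, 62.66)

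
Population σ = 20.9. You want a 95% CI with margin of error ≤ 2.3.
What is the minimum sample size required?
n ≥ 318

For margin E ≤ 2.3:
n ≥ (z* · σ / E)²
n ≥ (1.960 · 20.9 / 2.3)²
n ≥ 317.21

Minimum n = 318 (rounding up)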